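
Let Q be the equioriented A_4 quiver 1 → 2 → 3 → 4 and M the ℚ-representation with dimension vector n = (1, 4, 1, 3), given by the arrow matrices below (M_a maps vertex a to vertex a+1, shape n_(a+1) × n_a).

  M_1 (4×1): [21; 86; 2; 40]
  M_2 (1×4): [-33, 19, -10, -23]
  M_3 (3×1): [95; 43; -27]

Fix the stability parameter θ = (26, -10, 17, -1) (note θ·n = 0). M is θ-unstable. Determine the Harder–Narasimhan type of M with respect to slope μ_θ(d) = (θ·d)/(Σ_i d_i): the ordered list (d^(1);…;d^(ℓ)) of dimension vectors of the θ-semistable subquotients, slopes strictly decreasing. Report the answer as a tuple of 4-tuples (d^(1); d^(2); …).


Barcode: M ≅ I[1,4], I[2,2]^3, I[4,4]^2. HN layers by μ_θ (3 steps, strictly decreasing):
  μ^(1)=8; μ^(2)=-1; μ^(3)=-10

((1, 1, 1, 1); (0, 0, 0, 2); (0, 3, 0, 0))


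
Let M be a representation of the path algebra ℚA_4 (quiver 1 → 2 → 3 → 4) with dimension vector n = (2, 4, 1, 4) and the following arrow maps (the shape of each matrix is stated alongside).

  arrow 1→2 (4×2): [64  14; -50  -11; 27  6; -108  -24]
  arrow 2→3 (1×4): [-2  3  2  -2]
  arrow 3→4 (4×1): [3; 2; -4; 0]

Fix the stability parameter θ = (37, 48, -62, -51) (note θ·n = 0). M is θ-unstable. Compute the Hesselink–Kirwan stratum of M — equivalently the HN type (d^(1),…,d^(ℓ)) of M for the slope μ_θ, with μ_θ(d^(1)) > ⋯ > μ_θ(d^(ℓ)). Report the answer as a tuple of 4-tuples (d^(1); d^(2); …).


Interval decomposition of M: I[1,2], I[1,4], I[2,2]^2, I[4,4]^3.
HN type (ℓ=4): μ^(1)=48; μ^(2)=37; μ^(3)=-7; μ^(4)=-51

((0, 3, 0, 0); (1, 0, 0, 0); (1, 1, 1, 1); (0, 0, 0, 3))


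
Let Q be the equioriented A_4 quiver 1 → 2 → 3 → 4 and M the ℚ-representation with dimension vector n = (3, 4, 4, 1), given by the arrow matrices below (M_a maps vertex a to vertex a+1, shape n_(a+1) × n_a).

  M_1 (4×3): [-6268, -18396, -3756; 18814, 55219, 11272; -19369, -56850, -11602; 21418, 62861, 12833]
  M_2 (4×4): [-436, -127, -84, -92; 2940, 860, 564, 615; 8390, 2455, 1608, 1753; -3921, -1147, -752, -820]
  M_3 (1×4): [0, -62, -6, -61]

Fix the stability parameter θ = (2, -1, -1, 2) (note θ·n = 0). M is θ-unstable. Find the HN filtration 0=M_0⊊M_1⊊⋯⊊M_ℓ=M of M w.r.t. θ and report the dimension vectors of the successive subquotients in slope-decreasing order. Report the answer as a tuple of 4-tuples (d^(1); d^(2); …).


Barcode: M ≅ I[1,2], I[1,3], I[1,4], I[2,3], I[3,3]. HN layers by μ_θ (4 steps, strictly decreasing):
  μ^(1)=2; μ^(2)=1/2; μ^(3)=0; μ^(4)=-1

((0, 0, 0, 1); (1, 1, 0, 0); (2, 2, 2, 0); (0, 1, 2, 0))


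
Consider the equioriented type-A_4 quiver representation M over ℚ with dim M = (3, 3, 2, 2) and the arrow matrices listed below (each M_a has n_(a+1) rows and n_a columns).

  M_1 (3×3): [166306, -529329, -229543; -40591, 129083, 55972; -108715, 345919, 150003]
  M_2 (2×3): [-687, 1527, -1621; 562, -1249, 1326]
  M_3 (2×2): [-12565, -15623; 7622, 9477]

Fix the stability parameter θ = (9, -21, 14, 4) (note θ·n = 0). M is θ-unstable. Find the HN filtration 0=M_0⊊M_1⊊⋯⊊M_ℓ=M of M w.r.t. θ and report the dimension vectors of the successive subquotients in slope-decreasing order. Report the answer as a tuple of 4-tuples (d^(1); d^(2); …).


Barcode: M ≅ I[1,2], I[1,4]^2. HN layers by μ_θ (2 steps, strictly decreasing):
  μ^(1)=9; μ^(2)=-6

((0, 0, 2, 2); (3, 3, 0, 0))


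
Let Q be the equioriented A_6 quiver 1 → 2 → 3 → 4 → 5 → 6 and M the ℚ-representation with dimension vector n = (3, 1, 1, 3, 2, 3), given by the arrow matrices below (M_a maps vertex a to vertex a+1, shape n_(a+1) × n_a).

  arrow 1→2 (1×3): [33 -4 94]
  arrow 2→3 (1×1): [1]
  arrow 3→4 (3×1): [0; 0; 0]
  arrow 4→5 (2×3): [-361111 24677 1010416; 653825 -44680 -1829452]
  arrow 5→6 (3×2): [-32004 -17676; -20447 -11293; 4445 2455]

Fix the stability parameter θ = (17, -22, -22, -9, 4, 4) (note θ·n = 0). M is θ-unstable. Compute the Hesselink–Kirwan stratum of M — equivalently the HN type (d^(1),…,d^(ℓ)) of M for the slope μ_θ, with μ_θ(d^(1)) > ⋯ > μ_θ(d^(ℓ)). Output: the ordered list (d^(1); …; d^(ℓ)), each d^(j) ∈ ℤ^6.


Interval decomposition of M: I[1,1]^2, I[1,3], I[4,4], I[4,5], I[4,6], I[6,6]^2.
HN type (ℓ=3): μ^(1)=17; μ^(2)=4; μ^(3)=-9

((2, 0, 0, 0, 0, 0); (0, 0, 0, 0, 2, 3); (1, 1, 1, 3, 0, 0))


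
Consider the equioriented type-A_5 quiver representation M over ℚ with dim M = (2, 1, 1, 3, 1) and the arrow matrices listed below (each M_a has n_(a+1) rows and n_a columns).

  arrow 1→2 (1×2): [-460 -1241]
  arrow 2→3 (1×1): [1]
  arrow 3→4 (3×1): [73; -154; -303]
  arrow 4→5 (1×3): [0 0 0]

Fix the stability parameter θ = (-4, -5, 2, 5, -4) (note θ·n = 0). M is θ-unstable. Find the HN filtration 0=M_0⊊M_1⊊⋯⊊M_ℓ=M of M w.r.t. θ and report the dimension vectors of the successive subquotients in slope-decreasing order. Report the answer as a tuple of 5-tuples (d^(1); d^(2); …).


Barcode: M ≅ I[1,1], I[1,4], I[4,4]^2, I[5,5]. HN layers by μ_θ (4 steps, strictly decreasing):
  μ^(1)=5; μ^(2)=2; μ^(3)=-4; μ^(4)=-9/2

((0, 0, 0, 3, 0); (0, 0, 1, 0, 0); (1, 0, 0, 0, 1); (1, 1, 0, 0, 0))


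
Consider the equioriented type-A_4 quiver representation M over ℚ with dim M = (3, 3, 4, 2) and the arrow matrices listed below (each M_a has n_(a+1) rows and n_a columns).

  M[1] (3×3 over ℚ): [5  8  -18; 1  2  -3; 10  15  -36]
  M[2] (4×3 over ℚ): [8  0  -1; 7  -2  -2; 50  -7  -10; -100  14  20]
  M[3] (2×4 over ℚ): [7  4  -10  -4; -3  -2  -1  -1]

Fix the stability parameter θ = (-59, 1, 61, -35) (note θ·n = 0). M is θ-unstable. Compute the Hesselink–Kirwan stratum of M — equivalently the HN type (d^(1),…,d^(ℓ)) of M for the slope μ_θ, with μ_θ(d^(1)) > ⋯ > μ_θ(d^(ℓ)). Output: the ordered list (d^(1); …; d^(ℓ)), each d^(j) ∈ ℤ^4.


Interval decomposition of M: I[1,3], I[1,4]^2, I[3,3].
HN type (ℓ=4): μ^(1)=61; μ^(2)=13; μ^(3)=1; μ^(4)=-59

((0, 0, 2, 0); (0, 0, 2, 2); (0, 3, 0, 0); (3, 0, 0, 0))


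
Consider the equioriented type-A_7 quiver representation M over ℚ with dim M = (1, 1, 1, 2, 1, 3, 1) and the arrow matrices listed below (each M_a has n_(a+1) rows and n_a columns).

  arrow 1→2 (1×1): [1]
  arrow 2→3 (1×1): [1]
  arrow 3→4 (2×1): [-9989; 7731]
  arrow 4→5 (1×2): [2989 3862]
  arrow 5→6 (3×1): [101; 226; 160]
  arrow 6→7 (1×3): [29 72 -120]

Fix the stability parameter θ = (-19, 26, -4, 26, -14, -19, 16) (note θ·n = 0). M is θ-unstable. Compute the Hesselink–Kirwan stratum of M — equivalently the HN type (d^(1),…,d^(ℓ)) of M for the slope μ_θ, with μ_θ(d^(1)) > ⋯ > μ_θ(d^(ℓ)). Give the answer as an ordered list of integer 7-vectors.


Interval decomposition of M: I[1,7], I[4,4], I[6,6]^2.
HN type (ℓ=4): μ^(1)=26; μ^(2)=16; μ^(3)=3; μ^(4)=-19

((0, 0, 0, 1, 0, 0, 0); (0, 0, 0, 0, 0, 0, 1); (0, 1, 1, 1, 1, 1, 0); (1, 0, 0, 0, 0, 2, 0))


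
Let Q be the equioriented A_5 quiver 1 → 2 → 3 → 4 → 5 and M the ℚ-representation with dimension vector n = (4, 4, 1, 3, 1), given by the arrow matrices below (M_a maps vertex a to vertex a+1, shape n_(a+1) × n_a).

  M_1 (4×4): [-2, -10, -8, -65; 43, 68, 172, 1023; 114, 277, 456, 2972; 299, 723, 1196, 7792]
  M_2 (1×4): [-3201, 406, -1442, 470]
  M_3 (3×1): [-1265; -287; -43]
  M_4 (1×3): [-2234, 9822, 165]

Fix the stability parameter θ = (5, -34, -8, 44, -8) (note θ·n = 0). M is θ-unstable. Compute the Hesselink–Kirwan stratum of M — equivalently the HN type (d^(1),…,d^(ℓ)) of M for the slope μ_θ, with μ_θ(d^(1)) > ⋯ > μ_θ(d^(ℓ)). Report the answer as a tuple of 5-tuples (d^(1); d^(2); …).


Via rank(M_{q-1}∘⋯∘M_p): M ≅ I[1,1], I[1,2]^2, I[1,5], I[2,2], I[4,4]^2.
μ_θ-semistable layers: μ^(1)=44; μ^(2)=18; μ^(3)=5; μ^(4)=-8; μ^(5)=-29/2; μ^(6)=-34

((0, 0, 0, 2, 0); (0, 0, 0, 1, 1); (1, 0, 0, 0, 0); (0, 0, 1, 0, 0); (3, 3, 0, 0, 0); (0, 1, 0, 0, 0))


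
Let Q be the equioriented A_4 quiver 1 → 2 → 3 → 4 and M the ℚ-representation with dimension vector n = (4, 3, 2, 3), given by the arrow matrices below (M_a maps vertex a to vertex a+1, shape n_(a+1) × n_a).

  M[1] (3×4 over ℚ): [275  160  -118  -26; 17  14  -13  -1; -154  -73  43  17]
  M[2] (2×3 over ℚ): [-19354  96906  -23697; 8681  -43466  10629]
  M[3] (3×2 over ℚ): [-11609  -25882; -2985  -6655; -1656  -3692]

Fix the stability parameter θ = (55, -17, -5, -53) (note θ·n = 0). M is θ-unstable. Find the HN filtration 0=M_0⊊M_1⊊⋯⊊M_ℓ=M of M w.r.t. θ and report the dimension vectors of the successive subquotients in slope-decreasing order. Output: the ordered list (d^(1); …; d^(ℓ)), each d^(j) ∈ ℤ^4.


Interval decomposition of M: I[1,1], I[1,2], I[1,4]^2, I[4,4].
HN type (ℓ=4): μ^(1)=55; μ^(2)=19; μ^(3)=-5; μ^(4)=-53

((1, 0, 0, 0); (1, 1, 0, 0); (2, 2, 2, 2); (0, 0, 0, 1))


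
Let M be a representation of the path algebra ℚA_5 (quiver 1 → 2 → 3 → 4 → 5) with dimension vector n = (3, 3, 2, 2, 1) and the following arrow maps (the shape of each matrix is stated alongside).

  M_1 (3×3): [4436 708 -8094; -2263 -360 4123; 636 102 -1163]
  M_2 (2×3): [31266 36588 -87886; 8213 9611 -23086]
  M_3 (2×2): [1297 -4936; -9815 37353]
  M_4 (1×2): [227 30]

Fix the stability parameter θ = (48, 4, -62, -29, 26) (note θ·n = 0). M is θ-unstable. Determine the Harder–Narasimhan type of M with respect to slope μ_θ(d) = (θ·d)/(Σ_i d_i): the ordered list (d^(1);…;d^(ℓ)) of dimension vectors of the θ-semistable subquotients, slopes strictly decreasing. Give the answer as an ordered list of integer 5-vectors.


Barcode: M ≅ I[1,1], I[1,4], I[1,5], I[2,2]. HN layers by μ_θ (4 steps, strictly decreasing):
  μ^(1)=48; μ^(2)=26; μ^(3)=4; μ^(4)=-39/4

((1, 0, 0, 0, 0); (0, 0, 0, 0, 1); (0, 1, 0, 0, 0); (2, 2, 2, 2, 0))


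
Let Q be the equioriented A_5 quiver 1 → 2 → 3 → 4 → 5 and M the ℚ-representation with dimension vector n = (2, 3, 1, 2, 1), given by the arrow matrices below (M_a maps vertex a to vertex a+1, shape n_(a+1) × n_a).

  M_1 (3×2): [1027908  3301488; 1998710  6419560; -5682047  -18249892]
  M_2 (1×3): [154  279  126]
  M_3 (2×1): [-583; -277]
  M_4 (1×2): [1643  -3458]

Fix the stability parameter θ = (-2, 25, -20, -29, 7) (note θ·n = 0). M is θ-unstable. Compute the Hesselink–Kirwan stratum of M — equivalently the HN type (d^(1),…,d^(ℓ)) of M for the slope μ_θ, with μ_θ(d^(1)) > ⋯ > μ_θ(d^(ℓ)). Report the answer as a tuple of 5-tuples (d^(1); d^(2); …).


Interval decomposition of M: I[1,1], I[1,2], I[2,2], I[2,5], I[4,4].
HN type (ℓ=5): μ^(1)=25; μ^(2)=7; μ^(3)=-2; μ^(4)=-8; μ^(5)=-29

((0, 2, 0, 0, 0); (0, 0, 0, 0, 1); (2, 0, 0, 0, 0); (0, 1, 1, 1, 0); (0, 0, 0, 1, 0))


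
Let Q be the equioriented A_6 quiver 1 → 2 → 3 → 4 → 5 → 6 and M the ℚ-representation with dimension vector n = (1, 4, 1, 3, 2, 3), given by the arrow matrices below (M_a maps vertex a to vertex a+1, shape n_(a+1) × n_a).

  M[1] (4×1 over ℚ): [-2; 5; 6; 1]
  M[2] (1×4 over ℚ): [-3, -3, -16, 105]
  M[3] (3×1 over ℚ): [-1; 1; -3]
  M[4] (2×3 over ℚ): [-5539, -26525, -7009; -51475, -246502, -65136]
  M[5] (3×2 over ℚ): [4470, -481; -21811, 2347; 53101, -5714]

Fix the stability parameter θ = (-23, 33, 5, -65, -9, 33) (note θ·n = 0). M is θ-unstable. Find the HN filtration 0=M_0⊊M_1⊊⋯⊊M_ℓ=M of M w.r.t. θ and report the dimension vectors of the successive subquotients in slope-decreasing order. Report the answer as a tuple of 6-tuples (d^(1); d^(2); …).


Via rank(M_{q-1}∘⋯∘M_p): M ≅ I[1,2], I[2,2]^2, I[2,6], I[4,4], I[4,6], I[6,6].
μ_θ-semistable layers: μ^(1)=33; μ^(2)=-9; μ^(3)=-23; μ^(4)=-65

((0, 3, 0, 0, 0, 3); (0, 1, 1, 1, 2, 0); (1, 0, 0, 0, 0, 0); (0, 0, 0, 2, 0, 0))


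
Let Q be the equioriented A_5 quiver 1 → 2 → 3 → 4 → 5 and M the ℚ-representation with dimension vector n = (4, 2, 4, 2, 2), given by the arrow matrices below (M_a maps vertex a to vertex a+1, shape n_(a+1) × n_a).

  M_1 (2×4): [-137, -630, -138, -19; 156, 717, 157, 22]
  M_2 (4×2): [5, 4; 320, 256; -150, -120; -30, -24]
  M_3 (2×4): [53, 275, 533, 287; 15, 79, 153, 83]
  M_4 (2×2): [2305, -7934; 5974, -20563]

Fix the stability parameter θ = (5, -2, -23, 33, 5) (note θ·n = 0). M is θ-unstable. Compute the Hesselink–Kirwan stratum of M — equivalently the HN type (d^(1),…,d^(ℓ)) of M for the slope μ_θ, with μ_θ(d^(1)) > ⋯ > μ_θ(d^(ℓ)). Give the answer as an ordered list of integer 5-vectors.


Barcode: M ≅ I[1,1]^2, I[1,2], I[1,5], I[3,3]^2, I[3,5]. HN layers by μ_θ (5 steps, strictly decreasing):
  μ^(1)=19; μ^(2)=5; μ^(3)=3/2; μ^(4)=-20/3; μ^(5)=-23

((0, 0, 0, 2, 2); (2, 0, 0, 0, 0); (1, 1, 0, 0, 0); (1, 1, 1, 0, 0); (0, 0, 3, 0, 0))


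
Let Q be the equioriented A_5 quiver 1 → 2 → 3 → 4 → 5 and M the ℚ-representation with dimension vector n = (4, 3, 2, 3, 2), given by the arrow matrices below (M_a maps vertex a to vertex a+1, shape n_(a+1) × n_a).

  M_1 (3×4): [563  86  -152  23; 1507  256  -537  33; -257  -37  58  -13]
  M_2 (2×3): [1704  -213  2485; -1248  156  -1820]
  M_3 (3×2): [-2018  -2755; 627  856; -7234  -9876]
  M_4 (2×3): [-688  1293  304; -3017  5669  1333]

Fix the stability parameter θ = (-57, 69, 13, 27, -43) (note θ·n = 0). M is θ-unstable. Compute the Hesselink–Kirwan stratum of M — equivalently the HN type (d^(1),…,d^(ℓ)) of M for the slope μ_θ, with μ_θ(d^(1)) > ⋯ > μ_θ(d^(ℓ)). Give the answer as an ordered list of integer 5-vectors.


Interval decomposition of M: I[1,1], I[1,2]^2, I[1,5], I[3,5], I[4,4].
HN type (ℓ=5): μ^(1)=69; μ^(2)=27; μ^(3)=33/2; μ^(4)=-1; μ^(5)=-57

((0, 2, 0, 0, 0); (0, 0, 0, 1, 0); (0, 1, 1, 1, 1); (0, 0, 1, 1, 1); (4, 0, 0, 0, 0))


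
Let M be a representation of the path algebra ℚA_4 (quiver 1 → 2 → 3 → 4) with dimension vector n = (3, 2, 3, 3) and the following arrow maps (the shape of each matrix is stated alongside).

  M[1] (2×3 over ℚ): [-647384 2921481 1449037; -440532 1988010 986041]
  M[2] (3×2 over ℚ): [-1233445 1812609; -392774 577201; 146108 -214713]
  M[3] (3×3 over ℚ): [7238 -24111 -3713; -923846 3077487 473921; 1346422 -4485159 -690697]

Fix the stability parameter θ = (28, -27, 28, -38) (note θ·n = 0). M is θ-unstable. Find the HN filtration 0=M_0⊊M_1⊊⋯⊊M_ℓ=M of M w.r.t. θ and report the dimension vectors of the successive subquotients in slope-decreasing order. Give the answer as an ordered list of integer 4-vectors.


Interval decomposition of M: I[1,1], I[1,3]^2, I[3,4], I[4,4]^2.
HN type (ℓ=4): μ^(1)=28; μ^(2)=1/2; μ^(3)=-5; μ^(4)=-38

((1, 0, 2, 0); (2, 2, 0, 0); (0, 0, 1, 1); (0, 0, 0, 2))


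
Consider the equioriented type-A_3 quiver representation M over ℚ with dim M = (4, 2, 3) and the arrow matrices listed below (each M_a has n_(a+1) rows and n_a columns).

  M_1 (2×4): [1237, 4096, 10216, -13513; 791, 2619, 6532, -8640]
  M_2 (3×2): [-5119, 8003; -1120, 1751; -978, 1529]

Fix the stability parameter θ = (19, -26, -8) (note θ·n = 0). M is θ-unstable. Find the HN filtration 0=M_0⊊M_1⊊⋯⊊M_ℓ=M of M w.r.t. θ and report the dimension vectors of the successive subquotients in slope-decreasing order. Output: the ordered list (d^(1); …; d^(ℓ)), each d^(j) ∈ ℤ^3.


Via rank(M_{q-1}∘⋯∘M_p): M ≅ I[1,1]^2, I[1,3]^2, I[3,3].
μ_θ-semistable layers: μ^(1)=19; μ^(2)=-5; μ^(3)=-8

((2, 0, 0); (2, 2, 2); (0, 0, 1))


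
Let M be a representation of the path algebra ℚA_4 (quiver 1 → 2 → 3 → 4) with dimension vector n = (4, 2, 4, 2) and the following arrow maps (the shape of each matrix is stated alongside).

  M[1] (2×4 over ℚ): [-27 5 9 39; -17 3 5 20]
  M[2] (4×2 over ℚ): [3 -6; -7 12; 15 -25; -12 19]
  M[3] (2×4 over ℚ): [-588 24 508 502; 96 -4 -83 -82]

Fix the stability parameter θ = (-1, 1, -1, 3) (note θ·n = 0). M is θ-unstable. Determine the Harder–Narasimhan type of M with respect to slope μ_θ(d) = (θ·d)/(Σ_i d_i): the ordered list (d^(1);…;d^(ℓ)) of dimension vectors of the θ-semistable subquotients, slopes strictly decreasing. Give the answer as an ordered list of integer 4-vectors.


Via rank(M_{q-1}∘⋯∘M_p): M ≅ I[1,1]^2, I[1,4]^2, I[3,3]^2.
μ_θ-semistable layers: μ^(1)=3; μ^(2)=0; μ^(3)=-1

((0, 0, 0, 2); (0, 2, 2, 0); (4, 0, 2, 0))


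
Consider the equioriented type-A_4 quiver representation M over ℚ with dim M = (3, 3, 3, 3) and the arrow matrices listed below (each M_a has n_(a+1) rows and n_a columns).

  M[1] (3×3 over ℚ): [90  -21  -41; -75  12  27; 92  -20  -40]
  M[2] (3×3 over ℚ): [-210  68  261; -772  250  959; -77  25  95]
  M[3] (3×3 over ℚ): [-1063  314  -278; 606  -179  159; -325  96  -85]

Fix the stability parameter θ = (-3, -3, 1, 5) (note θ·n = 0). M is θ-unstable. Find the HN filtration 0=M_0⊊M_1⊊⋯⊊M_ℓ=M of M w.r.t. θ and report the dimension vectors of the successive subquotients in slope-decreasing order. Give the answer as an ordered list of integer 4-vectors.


Interval decomposition of M: I[1,1], I[1,4]^2, I[2,4].
HN type (ℓ=3): μ^(1)=5; μ^(2)=1; μ^(3)=-3

((0, 0, 0, 3); (0, 0, 3, 0); (3, 3, 0, 0))


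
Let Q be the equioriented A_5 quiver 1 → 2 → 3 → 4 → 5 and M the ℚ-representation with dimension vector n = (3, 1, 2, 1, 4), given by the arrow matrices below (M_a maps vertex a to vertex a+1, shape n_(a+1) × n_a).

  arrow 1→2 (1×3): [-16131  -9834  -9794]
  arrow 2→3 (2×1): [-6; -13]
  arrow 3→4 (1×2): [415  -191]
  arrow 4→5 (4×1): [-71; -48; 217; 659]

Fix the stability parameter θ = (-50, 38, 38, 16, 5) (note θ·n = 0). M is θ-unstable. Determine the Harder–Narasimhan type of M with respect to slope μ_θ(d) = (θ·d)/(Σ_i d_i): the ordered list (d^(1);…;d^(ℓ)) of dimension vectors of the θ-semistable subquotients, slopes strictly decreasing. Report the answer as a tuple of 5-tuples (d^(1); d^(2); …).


Interval decomposition of M: I[1,1]^2, I[1,5], I[3,3], I[5,5]^3.
HN type (ℓ=4): μ^(1)=38; μ^(2)=97/4; μ^(3)=5; μ^(4)=-50

((0, 0, 1, 0, 0); (0, 1, 1, 1, 1); (0, 0, 0, 0, 3); (3, 0, 0, 0, 0))


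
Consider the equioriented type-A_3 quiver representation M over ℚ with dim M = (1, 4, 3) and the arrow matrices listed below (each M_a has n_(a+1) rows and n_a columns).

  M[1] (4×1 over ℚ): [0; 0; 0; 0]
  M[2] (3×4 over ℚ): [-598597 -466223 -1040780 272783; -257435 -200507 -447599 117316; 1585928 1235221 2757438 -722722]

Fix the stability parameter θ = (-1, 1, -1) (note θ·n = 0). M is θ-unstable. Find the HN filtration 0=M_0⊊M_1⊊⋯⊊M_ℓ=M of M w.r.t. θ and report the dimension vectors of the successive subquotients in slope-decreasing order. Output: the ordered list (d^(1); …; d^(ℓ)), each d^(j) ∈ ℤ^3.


Interval decomposition of M: I[1,1], I[2,2], I[2,3]^3.
HN type (ℓ=3): μ^(1)=1; μ^(2)=0; μ^(3)=-1

((0, 1, 0); (0, 3, 3); (1, 0, 0))


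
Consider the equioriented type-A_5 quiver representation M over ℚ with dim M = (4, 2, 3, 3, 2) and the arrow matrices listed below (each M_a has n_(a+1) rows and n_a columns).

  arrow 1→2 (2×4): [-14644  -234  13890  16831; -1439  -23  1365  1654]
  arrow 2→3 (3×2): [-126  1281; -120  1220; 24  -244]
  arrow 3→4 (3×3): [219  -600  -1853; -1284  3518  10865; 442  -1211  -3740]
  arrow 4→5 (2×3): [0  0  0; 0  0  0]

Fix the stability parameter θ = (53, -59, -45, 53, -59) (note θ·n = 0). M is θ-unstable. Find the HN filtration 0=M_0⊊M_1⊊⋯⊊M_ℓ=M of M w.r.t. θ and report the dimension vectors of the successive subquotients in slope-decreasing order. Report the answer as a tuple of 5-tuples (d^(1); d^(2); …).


Interval decomposition of M: I[1,1]^2, I[1,2], I[1,4], I[3,4]^2, I[5,5]^2.
HN type (ℓ=5): μ^(1)=53; μ^(2)=-3; μ^(3)=-17; μ^(4)=-45; μ^(5)=-59

((2, 0, 0, 3, 0); (1, 1, 0, 0, 0); (1, 1, 1, 0, 0); (0, 0, 2, 0, 0); (0, 0, 0, 0, 2))


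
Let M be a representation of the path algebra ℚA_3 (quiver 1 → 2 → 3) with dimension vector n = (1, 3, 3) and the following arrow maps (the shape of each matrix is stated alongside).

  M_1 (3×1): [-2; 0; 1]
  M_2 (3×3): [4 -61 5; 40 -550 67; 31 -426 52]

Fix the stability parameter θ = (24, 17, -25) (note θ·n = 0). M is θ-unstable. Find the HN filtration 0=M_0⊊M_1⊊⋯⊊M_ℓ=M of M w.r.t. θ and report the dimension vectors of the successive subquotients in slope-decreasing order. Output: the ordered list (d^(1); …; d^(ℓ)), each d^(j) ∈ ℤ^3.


Via rank(M_{q-1}∘⋯∘M_p): M ≅ I[1,3], I[2,3]^2.
μ_θ-semistable layers: μ^(1)=16/3; μ^(2)=-4

((1, 1, 1); (0, 2, 2))


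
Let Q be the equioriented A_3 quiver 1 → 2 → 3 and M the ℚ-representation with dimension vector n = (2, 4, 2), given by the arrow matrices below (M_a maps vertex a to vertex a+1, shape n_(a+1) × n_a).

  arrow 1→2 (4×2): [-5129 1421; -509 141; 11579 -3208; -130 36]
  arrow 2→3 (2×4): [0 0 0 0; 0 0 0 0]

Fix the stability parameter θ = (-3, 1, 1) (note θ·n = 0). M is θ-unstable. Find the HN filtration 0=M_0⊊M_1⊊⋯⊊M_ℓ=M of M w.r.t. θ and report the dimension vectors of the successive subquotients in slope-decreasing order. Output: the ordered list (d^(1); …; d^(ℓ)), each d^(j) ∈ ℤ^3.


Interval decomposition of M: I[1,2]^2, I[2,2]^2, I[3,3]^2.
HN type (ℓ=2): μ^(1)=1; μ^(2)=-3

((0, 4, 2); (2, 0, 0))


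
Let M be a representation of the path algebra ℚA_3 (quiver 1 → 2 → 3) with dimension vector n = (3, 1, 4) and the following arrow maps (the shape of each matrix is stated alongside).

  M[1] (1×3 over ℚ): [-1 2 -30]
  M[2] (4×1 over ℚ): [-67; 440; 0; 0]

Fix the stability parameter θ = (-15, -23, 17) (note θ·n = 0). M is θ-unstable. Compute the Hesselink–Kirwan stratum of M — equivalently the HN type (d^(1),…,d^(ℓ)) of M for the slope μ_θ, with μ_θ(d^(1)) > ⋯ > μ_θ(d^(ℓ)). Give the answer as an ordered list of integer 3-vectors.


Interval decomposition of M: I[1,1]^2, I[1,3], I[3,3]^3.
HN type (ℓ=3): μ^(1)=17; μ^(2)=-15; μ^(3)=-19

((0, 0, 4); (2, 0, 0); (1, 1, 0))


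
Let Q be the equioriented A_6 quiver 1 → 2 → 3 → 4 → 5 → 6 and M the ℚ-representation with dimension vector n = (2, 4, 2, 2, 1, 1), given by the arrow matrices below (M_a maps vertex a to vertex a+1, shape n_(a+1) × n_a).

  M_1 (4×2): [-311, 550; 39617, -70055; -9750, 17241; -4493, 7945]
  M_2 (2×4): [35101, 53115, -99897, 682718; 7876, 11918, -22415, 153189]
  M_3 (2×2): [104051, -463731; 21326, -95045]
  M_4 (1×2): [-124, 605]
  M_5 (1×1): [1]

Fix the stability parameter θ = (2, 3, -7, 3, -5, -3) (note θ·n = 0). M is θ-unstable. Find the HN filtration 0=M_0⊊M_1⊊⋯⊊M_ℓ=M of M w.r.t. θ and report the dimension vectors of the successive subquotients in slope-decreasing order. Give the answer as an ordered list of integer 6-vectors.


Barcode: M ≅ I[1,4], I[1,6], I[2,2]^2. HN layers by μ_θ (3 steps, strictly decreasing):
  μ^(1)=3; μ^(2)=-2/3; μ^(3)=-7/6

((0, 2, 0, 1, 0, 0); (1, 1, 1, 0, 0, 0); (1, 1, 1, 1, 1, 1))


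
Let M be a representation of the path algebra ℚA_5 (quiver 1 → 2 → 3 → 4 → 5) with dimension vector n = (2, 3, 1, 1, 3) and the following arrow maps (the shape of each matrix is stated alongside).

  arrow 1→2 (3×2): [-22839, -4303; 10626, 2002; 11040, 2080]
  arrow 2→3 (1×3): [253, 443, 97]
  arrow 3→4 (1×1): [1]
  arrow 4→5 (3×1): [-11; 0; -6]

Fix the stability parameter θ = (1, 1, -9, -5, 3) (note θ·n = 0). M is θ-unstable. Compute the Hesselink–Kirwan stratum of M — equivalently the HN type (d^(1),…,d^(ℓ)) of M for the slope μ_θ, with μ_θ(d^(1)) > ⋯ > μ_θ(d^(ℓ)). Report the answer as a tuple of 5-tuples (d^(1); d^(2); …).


Via rank(M_{q-1}∘⋯∘M_p): M ≅ I[1,1], I[1,5], I[2,2]^2, I[5,5]^2.
μ_θ-semistable layers: μ^(1)=3; μ^(2)=1; μ^(3)=-3

((0, 0, 0, 0, 3); (1, 2, 0, 0, 0); (1, 1, 1, 1, 0))


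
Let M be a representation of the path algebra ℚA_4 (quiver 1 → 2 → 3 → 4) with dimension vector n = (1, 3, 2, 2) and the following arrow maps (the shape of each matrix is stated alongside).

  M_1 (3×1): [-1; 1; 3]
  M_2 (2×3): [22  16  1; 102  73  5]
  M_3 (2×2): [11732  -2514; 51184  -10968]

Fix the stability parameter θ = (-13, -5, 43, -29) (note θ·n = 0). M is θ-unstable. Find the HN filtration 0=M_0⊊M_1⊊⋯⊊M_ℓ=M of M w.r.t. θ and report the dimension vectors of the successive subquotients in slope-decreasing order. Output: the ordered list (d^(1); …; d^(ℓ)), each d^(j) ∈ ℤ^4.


Via rank(M_{q-1}∘⋯∘M_p): M ≅ I[1,3], I[2,2], I[2,4], I[4,4].
μ_θ-semistable layers: μ^(1)=43; μ^(2)=7; μ^(3)=-5; μ^(4)=-13; μ^(5)=-29

((0, 0, 1, 0); (0, 0, 1, 1); (0, 3, 0, 0); (1, 0, 0, 0); (0, 0, 0, 1))


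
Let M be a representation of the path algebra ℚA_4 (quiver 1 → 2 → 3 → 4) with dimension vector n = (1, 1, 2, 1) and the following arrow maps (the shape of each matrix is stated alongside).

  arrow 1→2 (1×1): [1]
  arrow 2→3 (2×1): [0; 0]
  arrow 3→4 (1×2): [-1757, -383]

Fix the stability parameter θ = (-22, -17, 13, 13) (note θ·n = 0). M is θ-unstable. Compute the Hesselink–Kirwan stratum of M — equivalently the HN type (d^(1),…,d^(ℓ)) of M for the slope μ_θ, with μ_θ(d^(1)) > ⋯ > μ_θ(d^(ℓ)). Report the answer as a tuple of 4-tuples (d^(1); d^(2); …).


Barcode: M ≅ I[1,2], I[3,3], I[3,4]. HN layers by μ_θ (3 steps, strictly decreasing):
  μ^(1)=13; μ^(2)=-17; μ^(3)=-22

((0, 0, 2, 1); (0, 1, 0, 0); (1, 0, 0, 0))


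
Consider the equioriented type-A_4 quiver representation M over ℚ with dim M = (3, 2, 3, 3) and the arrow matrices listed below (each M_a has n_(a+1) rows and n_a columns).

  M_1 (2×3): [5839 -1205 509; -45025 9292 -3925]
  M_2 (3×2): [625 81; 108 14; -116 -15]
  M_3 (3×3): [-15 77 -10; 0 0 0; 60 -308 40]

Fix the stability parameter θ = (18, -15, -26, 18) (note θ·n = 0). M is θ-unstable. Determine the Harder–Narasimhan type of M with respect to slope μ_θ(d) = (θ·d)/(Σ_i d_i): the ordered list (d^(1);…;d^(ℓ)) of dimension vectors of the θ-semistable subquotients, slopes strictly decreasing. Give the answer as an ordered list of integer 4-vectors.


Interval decomposition of M: I[1,1], I[1,3], I[1,4], I[3,3], I[4,4]^2.
HN type (ℓ=3): μ^(1)=18; μ^(2)=-23/3; μ^(3)=-26

((1, 0, 0, 3); (2, 2, 2, 0); (0, 0, 1, 0))


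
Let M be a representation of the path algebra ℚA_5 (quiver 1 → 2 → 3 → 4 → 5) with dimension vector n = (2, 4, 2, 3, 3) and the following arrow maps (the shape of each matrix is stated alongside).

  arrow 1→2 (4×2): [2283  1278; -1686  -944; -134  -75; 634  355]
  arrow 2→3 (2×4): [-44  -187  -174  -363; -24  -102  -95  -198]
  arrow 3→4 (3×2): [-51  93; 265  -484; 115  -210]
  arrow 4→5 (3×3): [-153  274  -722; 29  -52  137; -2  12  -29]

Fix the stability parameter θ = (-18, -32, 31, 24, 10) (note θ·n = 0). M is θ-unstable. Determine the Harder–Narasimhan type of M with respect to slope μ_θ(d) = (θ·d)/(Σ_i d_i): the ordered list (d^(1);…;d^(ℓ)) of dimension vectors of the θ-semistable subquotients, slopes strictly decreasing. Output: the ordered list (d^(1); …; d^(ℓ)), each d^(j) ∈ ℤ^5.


Interval decomposition of M: I[1,5]^2, I[2,2]^2, I[4,5].
HN type (ℓ=4): μ^(1)=65/3; μ^(2)=17; μ^(3)=-25; μ^(4)=-32

((0, 0, 2, 2, 2); (0, 0, 0, 1, 1); (2, 2, 0, 0, 0); (0, 2, 0, 0, 0))


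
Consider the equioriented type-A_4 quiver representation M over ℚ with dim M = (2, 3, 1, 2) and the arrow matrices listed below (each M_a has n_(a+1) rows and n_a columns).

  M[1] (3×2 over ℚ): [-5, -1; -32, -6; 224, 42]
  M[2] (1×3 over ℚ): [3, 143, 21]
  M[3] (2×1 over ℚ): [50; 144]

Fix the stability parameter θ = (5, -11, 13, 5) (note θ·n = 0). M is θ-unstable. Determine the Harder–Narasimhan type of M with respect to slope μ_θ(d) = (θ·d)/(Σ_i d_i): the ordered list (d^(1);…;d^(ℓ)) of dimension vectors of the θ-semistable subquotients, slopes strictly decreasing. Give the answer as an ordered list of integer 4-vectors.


Via rank(M_{q-1}∘⋯∘M_p): M ≅ I[1,2], I[1,4], I[2,2], I[4,4].
μ_θ-semistable layers: μ^(1)=9; μ^(2)=5; μ^(3)=-3; μ^(4)=-11

((0, 0, 1, 1); (0, 0, 0, 1); (2, 2, 0, 0); (0, 1, 0, 0))


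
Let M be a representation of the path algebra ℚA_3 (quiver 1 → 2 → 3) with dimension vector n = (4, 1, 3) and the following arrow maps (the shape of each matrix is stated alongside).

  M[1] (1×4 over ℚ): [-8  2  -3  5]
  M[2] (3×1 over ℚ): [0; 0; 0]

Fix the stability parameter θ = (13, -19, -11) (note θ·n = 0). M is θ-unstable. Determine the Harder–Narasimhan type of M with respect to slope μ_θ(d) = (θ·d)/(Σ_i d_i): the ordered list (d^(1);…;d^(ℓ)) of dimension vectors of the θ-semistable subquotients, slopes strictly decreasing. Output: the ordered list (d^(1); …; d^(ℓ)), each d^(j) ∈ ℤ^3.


Interval decomposition of M: I[1,1]^3, I[1,2], I[3,3]^3.
HN type (ℓ=3): μ^(1)=13; μ^(2)=-3; μ^(3)=-11

((3, 0, 0); (1, 1, 0); (0, 0, 3))


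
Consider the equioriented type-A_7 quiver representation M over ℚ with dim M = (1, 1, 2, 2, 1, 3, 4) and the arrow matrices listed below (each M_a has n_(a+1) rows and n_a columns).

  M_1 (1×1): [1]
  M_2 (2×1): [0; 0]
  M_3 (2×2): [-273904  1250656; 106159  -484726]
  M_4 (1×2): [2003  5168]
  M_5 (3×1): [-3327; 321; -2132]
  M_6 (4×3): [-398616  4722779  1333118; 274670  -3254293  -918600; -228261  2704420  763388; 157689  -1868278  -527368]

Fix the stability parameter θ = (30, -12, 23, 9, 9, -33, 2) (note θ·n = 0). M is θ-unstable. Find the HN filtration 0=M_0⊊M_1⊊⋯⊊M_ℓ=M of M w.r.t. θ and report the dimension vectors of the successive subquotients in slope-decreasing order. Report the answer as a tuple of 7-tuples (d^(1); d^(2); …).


Via rank(M_{q-1}∘⋯∘M_p): M ≅ I[1,2], I[3,3], I[3,4], I[4,7], I[6,7]^2, I[7,7].
μ_θ-semistable layers: μ^(1)=23; μ^(2)=16; μ^(3)=9; μ^(4)=2; μ^(5)=-5; μ^(6)=-33

((0, 0, 1, 0, 0, 0, 0); (0, 0, 1, 1, 0, 0, 0); (1, 1, 0, 0, 0, 0, 0); (0, 0, 0, 0, 0, 0, 4); (0, 0, 0, 1, 1, 1, 0); (0, 0, 0, 0, 0, 2, 0))


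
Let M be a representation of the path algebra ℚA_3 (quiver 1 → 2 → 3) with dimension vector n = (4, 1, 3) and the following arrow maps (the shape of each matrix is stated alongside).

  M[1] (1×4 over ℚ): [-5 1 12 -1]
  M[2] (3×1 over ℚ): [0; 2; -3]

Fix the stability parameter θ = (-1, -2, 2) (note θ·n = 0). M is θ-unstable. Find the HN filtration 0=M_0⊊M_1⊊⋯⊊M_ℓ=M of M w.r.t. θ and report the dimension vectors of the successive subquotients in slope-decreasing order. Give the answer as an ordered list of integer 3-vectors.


Interval decomposition of M: I[1,1]^3, I[1,3], I[3,3]^2.
HN type (ℓ=3): μ^(1)=2; μ^(2)=-1; μ^(3)=-3/2

((0, 0, 3); (3, 0, 0); (1, 1, 0))


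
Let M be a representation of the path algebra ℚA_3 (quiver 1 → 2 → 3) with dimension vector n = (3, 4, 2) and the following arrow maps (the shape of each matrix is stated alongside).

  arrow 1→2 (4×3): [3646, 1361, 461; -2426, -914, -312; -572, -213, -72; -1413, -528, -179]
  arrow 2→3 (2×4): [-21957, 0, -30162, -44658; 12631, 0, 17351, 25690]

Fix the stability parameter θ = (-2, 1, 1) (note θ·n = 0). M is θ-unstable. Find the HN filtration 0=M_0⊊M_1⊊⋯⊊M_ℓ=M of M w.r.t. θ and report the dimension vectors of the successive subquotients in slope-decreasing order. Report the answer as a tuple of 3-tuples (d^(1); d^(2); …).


Barcode: M ≅ I[1,2], I[1,3]^2, I[2,2]. HN layers by μ_θ (2 steps, strictly decreasing):
  μ^(1)=1; μ^(2)=-2

((0, 4, 2); (3, 0, 0))


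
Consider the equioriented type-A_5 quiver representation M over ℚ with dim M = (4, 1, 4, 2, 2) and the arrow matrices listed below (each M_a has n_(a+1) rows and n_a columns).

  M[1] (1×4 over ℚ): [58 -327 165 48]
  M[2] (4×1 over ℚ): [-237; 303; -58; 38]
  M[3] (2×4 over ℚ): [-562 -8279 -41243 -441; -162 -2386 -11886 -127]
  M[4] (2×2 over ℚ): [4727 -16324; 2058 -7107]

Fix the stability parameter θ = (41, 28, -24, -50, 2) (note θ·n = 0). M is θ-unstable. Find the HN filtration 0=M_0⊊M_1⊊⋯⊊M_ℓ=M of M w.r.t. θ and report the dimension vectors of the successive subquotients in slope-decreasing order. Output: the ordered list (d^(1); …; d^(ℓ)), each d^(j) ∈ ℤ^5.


Interval decomposition of M: I[1,1]^3, I[1,5], I[3,3]^2, I[3,5].
HN type (ℓ=5): μ^(1)=41; μ^(2)=2; μ^(3)=-5/4; μ^(4)=-24; μ^(5)=-37

((3, 0, 0, 0, 0); (0, 0, 0, 0, 2); (1, 1, 1, 1, 0); (0, 0, 2, 0, 0); (0, 0, 1, 1, 0))


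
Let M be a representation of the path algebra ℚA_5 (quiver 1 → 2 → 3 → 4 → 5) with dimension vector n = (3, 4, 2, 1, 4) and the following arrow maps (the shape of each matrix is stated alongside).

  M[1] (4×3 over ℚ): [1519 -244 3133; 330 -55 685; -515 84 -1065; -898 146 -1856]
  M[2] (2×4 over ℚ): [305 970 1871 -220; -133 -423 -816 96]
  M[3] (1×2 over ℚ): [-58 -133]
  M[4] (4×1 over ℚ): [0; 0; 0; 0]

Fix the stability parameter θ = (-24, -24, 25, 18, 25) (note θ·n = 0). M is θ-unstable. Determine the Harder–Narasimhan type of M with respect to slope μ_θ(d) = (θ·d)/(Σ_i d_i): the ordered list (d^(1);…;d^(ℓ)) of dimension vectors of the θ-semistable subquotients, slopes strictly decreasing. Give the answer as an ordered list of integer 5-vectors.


Interval decomposition of M: I[1,1], I[1,2], I[1,4], I[2,2], I[2,3], I[5,5]^4.
HN type (ℓ=3): μ^(1)=25; μ^(2)=43/2; μ^(3)=-24

((0, 0, 1, 0, 4); (0, 0, 1, 1, 0); (3, 4, 0, 0, 0))


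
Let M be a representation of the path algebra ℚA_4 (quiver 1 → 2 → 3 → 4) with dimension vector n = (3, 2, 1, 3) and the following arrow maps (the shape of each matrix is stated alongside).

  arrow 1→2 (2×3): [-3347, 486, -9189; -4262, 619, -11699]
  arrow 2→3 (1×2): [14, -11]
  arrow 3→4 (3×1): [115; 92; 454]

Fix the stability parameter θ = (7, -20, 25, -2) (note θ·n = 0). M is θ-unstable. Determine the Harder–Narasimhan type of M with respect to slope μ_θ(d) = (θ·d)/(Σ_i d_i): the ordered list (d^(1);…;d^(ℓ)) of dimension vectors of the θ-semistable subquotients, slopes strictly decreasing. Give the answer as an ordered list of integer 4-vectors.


Barcode: M ≅ I[1,1], I[1,2], I[1,4], I[4,4]^2. HN layers by μ_θ (4 steps, strictly decreasing):
  μ^(1)=23/2; μ^(2)=7; μ^(3)=-2; μ^(4)=-13/2

((0, 0, 1, 1); (1, 0, 0, 0); (0, 0, 0, 2); (2, 2, 0, 0))


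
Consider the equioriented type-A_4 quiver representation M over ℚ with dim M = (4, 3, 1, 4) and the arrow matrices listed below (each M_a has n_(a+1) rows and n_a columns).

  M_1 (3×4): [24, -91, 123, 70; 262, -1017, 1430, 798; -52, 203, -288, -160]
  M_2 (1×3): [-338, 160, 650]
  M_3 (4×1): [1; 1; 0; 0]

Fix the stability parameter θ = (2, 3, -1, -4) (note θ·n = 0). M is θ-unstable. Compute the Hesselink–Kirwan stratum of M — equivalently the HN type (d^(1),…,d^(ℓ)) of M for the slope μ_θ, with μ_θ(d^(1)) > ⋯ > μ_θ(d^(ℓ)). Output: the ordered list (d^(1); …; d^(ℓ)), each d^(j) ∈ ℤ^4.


Via rank(M_{q-1}∘⋯∘M_p): M ≅ I[1,1], I[1,2]^2, I[1,4], I[4,4]^3.
μ_θ-semistable layers: μ^(1)=3; μ^(2)=2; μ^(3)=0; μ^(4)=-4

((0, 2, 0, 0); (3, 0, 0, 0); (1, 1, 1, 1); (0, 0, 0, 3))


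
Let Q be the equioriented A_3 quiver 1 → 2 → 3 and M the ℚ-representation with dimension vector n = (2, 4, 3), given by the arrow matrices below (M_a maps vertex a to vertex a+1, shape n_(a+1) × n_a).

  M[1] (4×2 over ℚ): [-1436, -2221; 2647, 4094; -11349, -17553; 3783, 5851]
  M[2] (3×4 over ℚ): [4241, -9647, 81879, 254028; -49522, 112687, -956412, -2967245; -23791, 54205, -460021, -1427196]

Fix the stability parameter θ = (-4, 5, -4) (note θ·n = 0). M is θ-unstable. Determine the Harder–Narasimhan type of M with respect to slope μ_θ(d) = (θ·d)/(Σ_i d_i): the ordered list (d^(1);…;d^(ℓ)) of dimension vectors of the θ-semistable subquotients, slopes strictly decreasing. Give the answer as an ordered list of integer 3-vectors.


Via rank(M_{q-1}∘⋯∘M_p): M ≅ I[1,2], I[1,3], I[2,3]^2.
μ_θ-semistable layers: μ^(1)=5; μ^(2)=1/2; μ^(3)=-4

((0, 1, 0); (0, 3, 3); (2, 0, 0))


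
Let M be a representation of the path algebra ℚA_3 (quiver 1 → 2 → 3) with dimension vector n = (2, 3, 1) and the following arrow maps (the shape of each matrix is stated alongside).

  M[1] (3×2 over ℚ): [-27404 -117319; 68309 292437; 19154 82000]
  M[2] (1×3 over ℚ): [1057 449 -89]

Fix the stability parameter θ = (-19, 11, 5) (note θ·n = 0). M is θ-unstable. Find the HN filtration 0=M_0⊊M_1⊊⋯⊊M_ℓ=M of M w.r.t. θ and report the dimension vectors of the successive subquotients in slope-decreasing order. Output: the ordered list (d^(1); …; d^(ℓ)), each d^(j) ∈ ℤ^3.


Interval decomposition of M: I[1,2], I[1,3], I[2,2].
HN type (ℓ=3): μ^(1)=11; μ^(2)=8; μ^(3)=-19

((0, 2, 0); (0, 1, 1); (2, 0, 0))


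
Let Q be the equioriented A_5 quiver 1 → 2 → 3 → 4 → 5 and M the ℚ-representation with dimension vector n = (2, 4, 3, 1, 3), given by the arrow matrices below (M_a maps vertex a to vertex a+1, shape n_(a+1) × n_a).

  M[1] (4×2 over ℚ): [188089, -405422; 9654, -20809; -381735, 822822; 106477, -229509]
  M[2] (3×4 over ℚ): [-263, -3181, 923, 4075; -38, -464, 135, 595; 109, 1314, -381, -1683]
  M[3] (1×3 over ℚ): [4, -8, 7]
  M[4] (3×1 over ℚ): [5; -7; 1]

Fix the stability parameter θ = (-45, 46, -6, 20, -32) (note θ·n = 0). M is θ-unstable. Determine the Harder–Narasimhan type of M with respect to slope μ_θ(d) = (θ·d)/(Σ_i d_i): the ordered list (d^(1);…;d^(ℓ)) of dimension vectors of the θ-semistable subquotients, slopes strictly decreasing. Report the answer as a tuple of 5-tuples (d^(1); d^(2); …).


Interval decomposition of M: I[1,3], I[1,5], I[2,2], I[2,3], I[5,5]^2.
HN type (ℓ=5): μ^(1)=46; μ^(2)=20; μ^(3)=7; μ^(4)=-32; μ^(5)=-45

((0, 1, 0, 0, 0); (0, 2, 2, 0, 0); (0, 1, 1, 1, 1); (0, 0, 0, 0, 2); (2, 0, 0, 0, 0))


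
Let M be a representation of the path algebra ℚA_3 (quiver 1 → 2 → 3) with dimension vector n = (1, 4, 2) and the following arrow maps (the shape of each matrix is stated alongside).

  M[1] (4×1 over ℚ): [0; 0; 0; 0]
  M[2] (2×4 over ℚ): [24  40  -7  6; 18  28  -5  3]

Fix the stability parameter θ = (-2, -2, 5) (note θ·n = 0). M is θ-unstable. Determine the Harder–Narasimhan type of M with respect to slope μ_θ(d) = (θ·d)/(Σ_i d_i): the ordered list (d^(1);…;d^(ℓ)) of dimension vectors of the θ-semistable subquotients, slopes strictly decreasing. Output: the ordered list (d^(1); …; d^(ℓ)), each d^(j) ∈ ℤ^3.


Barcode: M ≅ I[1,1], I[2,2]^2, I[2,3]^2. HN layers by μ_θ (2 steps, strictly decreasing):
  μ^(1)=5; μ^(2)=-2

((0, 0, 2); (1, 4, 0))


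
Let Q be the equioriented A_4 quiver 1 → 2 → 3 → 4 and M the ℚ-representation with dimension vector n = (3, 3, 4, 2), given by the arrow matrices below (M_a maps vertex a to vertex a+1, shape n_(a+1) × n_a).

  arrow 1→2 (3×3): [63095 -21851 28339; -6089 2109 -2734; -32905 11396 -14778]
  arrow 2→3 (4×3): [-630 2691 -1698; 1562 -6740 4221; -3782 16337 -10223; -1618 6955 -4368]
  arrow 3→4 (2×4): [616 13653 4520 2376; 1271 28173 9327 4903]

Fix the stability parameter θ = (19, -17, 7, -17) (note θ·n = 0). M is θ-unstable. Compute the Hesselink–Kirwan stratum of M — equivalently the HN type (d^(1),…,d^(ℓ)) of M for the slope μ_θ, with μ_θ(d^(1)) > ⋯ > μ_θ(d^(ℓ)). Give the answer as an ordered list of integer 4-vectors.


Interval decomposition of M: I[1,3], I[1,4]^2, I[3,3].
HN type (ℓ=3): μ^(1)=7; μ^(2)=1; μ^(3)=-2

((0, 0, 2, 0); (1, 1, 0, 0); (2, 2, 2, 2))


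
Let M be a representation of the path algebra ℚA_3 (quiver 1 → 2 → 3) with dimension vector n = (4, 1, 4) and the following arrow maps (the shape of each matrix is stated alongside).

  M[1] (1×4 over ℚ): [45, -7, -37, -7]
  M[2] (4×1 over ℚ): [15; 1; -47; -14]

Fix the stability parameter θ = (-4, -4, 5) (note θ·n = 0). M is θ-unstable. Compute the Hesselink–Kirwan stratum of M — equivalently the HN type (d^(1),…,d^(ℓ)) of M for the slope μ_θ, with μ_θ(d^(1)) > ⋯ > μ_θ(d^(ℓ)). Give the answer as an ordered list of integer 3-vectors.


Barcode: M ≅ I[1,1]^3, I[1,3], I[3,3]^3. HN layers by μ_θ (2 steps, strictly decreasing):
  μ^(1)=5; μ^(2)=-4

((0, 0, 4); (4, 1, 0))
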